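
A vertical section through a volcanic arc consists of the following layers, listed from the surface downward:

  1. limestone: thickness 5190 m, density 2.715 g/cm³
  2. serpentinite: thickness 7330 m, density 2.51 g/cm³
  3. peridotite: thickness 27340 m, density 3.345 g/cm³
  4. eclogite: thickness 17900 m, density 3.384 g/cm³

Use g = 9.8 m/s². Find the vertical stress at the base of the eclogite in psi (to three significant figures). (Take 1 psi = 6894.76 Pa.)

262000 psi

limestone: 2715 kg/m³ × 9.8 m/s² × 5190 m = 1.381×10^8 Pa = 20028 psi
serpentinite: 2510 kg/m³ × 9.8 m/s² × 7330 m = 1.803×10^8 Pa = 26151 psi
peridotite: 3345 kg/m³ × 9.8 m/s² × 27340 m = 8.962×10^8 Pa = 1.300×10^5 psi
eclogite: 3384 kg/m³ × 9.8 m/s² × 17900 m = 5.936×10^8 Pa = 86097 psi
Total = 20028 + 26151 + 1.300×10^5 + 86097 = 2.6226×10^5 psi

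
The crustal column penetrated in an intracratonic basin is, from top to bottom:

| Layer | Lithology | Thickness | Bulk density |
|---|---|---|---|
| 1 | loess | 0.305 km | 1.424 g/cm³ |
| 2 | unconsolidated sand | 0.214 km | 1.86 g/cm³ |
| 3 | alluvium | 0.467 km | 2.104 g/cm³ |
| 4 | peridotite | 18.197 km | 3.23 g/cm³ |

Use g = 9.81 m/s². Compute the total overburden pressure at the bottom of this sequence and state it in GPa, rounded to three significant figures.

loess: 1424 kg/m³ × 9.81 m/s² × 305 m = 4.261×10^6 Pa = 4.261×10^-3 GPa
unconsolidated sand: 1860 kg/m³ × 9.81 m/s² × 214 m = 3.905×10^6 Pa = 3.905×10^-3 GPa
alluvium: 2104 kg/m³ × 9.81 m/s² × 467 m = 9.639×10^6 Pa = 9.639×10^-3 GPa
peridotite: 3230 kg/m³ × 9.81 m/s² × 18197 m = 5.766×10^8 Pa = 0.5766 GPa
Total = 4.261×10^-3 + 3.905×10^-3 + 9.639×10^-3 + 0.5766 = 0.59440 GPa

0.594 GPa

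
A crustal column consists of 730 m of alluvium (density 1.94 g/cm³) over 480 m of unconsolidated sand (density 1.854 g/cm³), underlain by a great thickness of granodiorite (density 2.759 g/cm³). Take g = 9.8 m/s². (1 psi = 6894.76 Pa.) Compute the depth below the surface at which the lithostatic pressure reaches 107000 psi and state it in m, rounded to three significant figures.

27700 m

Pressure at base of upper layers: 1940×9.8×730 + 1854×9.8×480 = 2.260×10^7 Pa = 3278 psi
Remaining pressure to be supplied by granodiorite: 7.377×10^8 − 2.260×10^7 = 7.151×10^8 Pa
Additional depth in granodiorite = 7.151×10^8 Pa / (2759 kg/m³ × 9.8 m/s²) = 26449 m
Total depth = 1210 m + 26449 m = 27659 m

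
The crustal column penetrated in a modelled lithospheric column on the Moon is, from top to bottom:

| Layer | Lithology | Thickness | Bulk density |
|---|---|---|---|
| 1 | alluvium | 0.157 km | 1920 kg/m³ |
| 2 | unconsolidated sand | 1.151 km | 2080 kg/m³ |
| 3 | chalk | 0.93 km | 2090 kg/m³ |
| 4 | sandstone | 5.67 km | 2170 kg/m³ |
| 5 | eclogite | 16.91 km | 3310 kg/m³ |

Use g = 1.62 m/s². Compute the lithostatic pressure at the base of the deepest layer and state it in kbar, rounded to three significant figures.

alluvium: 1920 kg/m³ × 1.62 m/s² × 157 m = 4.883×10^5 Pa = 4.883×10^-3 kbar
unconsolidated sand: 2080 kg/m³ × 1.62 m/s² × 1151 m = 3.878×10^6 Pa = 0.03878 kbar
chalk: 2090 kg/m³ × 1.62 m/s² × 930 m = 3.149×10^6 Pa = 0.03149 kbar
sandstone: 2170 kg/m³ × 1.62 m/s² × 5670 m = 1.993×10^7 Pa = 0.1993 kbar
eclogite: 3310 kg/m³ × 1.62 m/s² × 16910 m = 9.067×10^7 Pa = 0.9067 kbar
Total = 4.883×10^-3 + 0.03878 + 0.03149 + 0.1993 + 0.9067 = 1.1812 kbar

1.18 kbar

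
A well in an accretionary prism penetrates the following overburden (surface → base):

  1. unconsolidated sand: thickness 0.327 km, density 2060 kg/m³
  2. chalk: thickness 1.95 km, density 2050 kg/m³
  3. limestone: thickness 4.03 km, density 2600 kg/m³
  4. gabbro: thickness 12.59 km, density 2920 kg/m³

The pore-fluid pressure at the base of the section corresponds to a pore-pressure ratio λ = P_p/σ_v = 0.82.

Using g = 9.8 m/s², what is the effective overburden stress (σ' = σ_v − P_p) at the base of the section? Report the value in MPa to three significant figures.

Overburden (lithostatic) stress σ_v:
unconsolidated sand: 2060 kg/m³ × 9.8 m/s² × 327 m = 6.601×10^6 Pa = 6.601 MPa
chalk: 2050 kg/m³ × 9.8 m/s² × 1950 m = 3.918×10^7 Pa = 39.18 MPa
limestone: 2600 kg/m³ × 9.8 m/s² × 4030 m = 1.027×10^8 Pa = 102.7 MPa
gabbro: 2920 kg/m³ × 9.8 m/s² × 12590 m = 3.603×10^8 Pa = 360.3 MPa
Total = 6.601 + 39.18 + 102.7 + 360.3 = 508.74 MPa
Pore pressure P_p = λ·σ_v = 0.82 × 508.7 MPa = 417.2 MPa
Effective stress σ' = σ_v − P_p = 508.7 − 417.2 = 91.573 MPa

91.6 MPa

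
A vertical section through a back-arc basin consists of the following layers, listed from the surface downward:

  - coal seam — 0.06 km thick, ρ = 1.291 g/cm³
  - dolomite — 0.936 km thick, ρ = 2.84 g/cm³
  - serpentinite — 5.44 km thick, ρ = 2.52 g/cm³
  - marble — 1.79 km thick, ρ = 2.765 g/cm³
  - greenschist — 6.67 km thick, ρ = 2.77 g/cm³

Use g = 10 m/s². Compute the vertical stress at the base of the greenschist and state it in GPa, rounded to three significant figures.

coal seam: 1291 kg/m³ × 10 m/s² × 60 m = 7.746×10^5 Pa = 7.746×10^-4 GPa
dolomite: 2840 kg/m³ × 10 m/s² × 936 m = 2.658×10^7 Pa = 0.02658 GPa
serpentinite: 2520 kg/m³ × 10 m/s² × 5440 m = 1.371×10^8 Pa = 0.1371 GPa
marble: 2765 kg/m³ × 10 m/s² × 1790 m = 4.949×10^7 Pa = 0.04949 GPa
greenschist: 2770 kg/m³ × 10 m/s² × 6670 m = 1.848×10^8 Pa = 0.1848 GPa
Total = 7.746×10^-4 + 0.02658 + 0.1371 + 0.04949 + 0.1848 = 0.39870 GPa

0.399 GPa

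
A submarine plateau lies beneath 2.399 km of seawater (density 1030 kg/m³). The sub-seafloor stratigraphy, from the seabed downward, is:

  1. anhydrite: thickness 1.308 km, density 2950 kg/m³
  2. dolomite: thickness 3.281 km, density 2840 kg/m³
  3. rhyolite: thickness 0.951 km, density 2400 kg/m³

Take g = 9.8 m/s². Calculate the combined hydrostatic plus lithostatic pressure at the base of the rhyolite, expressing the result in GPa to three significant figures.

0.176 GPa

seawater: 1030 kg/m³ × 9.8 m/s² × 2399 m = 2.422×10^7 Pa = 0.02422 GPa
anhydrite: 2950 kg/m³ × 9.8 m/s² × 1308 m = 3.781×10^7 Pa = 0.03781 GPa
dolomite: 2840 kg/m³ × 9.8 m/s² × 3281 m = 9.132×10^7 Pa = 0.09132 GPa
rhyolite: 2400 kg/m³ × 9.8 m/s² × 951 m = 2.237×10^7 Pa = 0.02237 GPa
Total = 0.02422 + 0.03781 + 0.09132 + 0.02237 = 0.17571 GPa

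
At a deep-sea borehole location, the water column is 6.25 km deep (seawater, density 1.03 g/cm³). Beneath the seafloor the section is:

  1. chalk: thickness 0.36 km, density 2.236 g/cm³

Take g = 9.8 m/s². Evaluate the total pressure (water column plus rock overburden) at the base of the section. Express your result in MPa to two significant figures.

seawater: 1030 kg/m³ × 9.8 m/s² × 6250 m = 6.309×10^7 Pa = 63.09 MPa
chalk: 2236 kg/m³ × 9.8 m/s² × 360 m = 7.889×10^6 Pa = 7.889 MPa
Total = 63.09 + 7.889 = 70.976 MPa

71 MPa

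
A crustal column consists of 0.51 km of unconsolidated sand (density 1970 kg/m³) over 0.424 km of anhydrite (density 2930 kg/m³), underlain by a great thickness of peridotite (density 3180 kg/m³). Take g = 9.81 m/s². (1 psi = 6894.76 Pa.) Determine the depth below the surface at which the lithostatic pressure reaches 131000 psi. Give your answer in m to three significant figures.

Pressure at base of upper layers: 1970×9.81×510 + 2930×9.81×424 = 2.204×10^7 Pa = 3197 psi
Remaining pressure to be supplied by peridotite: 9.032×10^8 − 2.204×10^7 = 8.812×10^8 Pa
Additional depth in peridotite = 8.812×10^8 Pa / (3180 kg/m³ × 9.81 m/s²) = 28246 m
Total depth = 934 m + 28246 m = 29180 m

29200 m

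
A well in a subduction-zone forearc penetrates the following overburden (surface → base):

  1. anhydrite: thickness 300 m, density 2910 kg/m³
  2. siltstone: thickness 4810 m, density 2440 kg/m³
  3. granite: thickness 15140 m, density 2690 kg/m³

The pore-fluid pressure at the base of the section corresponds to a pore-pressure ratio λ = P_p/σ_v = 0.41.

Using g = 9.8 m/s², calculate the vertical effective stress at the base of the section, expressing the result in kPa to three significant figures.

308000 kPa

Overburden (lithostatic) stress σ_v:
anhydrite: 2910 kg/m³ × 9.8 m/s² × 300 m = 8.555×10^6 Pa = 8.555 MPa
siltstone: 2440 kg/m³ × 9.8 m/s² × 4810 m = 1.150×10^8 Pa = 115.0 MPa
granite: 2690 kg/m³ × 9.8 m/s² × 15140 m = 3.991×10^8 Pa = 399.1 MPa
Total = 8.555 + 115.0 + 399.1 = 522.69 MPa
Pore pressure P_p = λ·σ_v = 0.41 × 522.7 MPa = 214.3 MPa
Effective stress σ' = σ_v − P_p = 522.7 − 214.3 = 308.39 MPa = 3.0839×10^5 kPa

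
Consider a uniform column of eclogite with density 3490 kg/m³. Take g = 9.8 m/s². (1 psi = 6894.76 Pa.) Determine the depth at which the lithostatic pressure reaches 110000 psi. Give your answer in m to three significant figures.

22200 m

h = P/(ρg) = 110000 psi / (3490 kg/m³ × 9.8 m/s²) = 7.584×10^8 Pa / 34202 Pa/m = 22175 m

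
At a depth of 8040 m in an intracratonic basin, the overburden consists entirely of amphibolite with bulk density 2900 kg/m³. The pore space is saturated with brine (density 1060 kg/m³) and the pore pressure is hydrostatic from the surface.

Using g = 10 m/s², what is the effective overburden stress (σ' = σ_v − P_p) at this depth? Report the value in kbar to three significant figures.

1.48 kbar

Overburden (lithostatic) stress σ_v:
amphibolite: 2900 kg/m³ × 10 m/s² × 8040 m = 2.332×10^8 Pa = 233.2 MPa
Pore pressure P_p = 1060 kg/m³ × 10 m/s² × 8040 m = 8.522×10^7 Pa = 85.22 MPa
Effective stress σ' = σ_v − P_p = 233.2 − 85.22 = 147.94 MPa = 1.4794 kbar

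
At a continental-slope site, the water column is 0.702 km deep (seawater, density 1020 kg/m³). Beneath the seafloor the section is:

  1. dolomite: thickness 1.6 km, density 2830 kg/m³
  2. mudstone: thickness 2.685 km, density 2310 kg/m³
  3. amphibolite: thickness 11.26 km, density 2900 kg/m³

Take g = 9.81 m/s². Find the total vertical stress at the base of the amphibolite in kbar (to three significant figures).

4.33 kbar

seawater: 1020 kg/m³ × 9.81 m/s² × 702 m = 7.024×10^6 Pa = 0.07024 kbar
dolomite: 2830 kg/m³ × 9.81 m/s² × 1600 m = 4.442×10^7 Pa = 0.4442 kbar
mudstone: 2310 kg/m³ × 9.81 m/s² × 2685 m = 6.085×10^7 Pa = 0.6085 kbar
amphibolite: 2900 kg/m³ × 9.81 m/s² × 11260 m = 3.203×10^8 Pa = 3.203 kbar
Total = 0.07024 + 0.4442 + 0.6085 + 3.203 = 4.3262 kbar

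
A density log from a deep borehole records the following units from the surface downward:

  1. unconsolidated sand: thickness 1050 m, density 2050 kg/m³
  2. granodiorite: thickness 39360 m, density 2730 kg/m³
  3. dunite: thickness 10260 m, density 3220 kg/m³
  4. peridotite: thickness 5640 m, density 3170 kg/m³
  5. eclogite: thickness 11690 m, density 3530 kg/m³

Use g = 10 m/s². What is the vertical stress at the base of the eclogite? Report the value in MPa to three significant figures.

2020 MPa

unconsolidated sand: 2050 kg/m³ × 10 m/s² × 1050 m = 2.152×10^7 Pa = 21.52 MPa
granodiorite: 2730 kg/m³ × 10 m/s² × 39360 m = 1.075×10^9 Pa = 1075 MPa
dunite: 3220 kg/m³ × 10 m/s² × 10260 m = 3.304×10^8 Pa = 330.4 MPa
peridotite: 3170 kg/m³ × 10 m/s² × 5640 m = 1.788×10^8 Pa = 178.8 MPa
eclogite: 3530 kg/m³ × 10 m/s² × 11690 m = 4.127×10^8 Pa = 412.7 MPa
Total = 21.52 + 1075 + 330.4 + 178.8 + 412.7 = 2017.9 MPa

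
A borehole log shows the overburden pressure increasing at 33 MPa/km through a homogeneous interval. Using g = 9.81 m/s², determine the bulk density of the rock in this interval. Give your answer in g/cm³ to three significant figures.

ρ = (dP/dz)/g = 33 MPa/km / 9.81 m/s² = 33000 Pa/m / 9.81 m/s² = 3363.9 kg/m³
= 3.364 g/cm³

3.36 g/cm³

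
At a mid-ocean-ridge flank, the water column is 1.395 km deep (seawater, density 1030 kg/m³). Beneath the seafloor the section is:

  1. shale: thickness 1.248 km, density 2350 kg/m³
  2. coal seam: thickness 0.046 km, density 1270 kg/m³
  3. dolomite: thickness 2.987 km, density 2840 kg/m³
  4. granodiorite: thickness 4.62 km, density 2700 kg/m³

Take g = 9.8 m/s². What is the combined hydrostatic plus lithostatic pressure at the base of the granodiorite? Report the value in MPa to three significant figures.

seawater: 1030 kg/m³ × 9.8 m/s² × 1395 m = 1.408×10^7 Pa = 14.08 MPa
shale: 2350 kg/m³ × 9.8 m/s² × 1248 m = 2.874×10^7 Pa = 28.74 MPa
coal seam: 1270 kg/m³ × 9.8 m/s² × 46 m = 5.725×10^5 Pa = 0.5725 MPa
dolomite: 2840 kg/m³ × 9.8 m/s² × 2987 m = 8.313×10^7 Pa = 83.13 MPa
granodiorite: 2700 kg/m³ × 9.8 m/s² × 4620 m = 1.222×10^8 Pa = 122.2 MPa
Total = 14.08 + 28.74 + 0.5725 + 83.13 + 122.2 = 248.77 MPa

249 MPa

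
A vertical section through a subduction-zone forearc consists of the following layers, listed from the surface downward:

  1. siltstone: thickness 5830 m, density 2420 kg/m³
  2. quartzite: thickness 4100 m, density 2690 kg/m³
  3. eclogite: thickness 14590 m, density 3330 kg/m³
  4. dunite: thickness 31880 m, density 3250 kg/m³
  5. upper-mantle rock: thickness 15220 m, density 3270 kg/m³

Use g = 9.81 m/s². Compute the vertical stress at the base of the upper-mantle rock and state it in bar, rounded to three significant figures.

22300 bar

siltstone: 2420 kg/m³ × 9.81 m/s² × 5830 m = 1.384×10^8 Pa = 1384 bar
quartzite: 2690 kg/m³ × 9.81 m/s² × 4100 m = 1.082×10^8 Pa = 1082 bar
eclogite: 3330 kg/m³ × 9.81 m/s² × 14590 m = 4.766×10^8 Pa = 4766 bar
dunite: 3250 kg/m³ × 9.81 m/s² × 31880 m = 1.016×10^9 Pa = 10164 bar
upper-mantle rock: 3270 kg/m³ × 9.81 m/s² × 15220 m = 4.882×10^8 Pa = 4882 bar
Total = 1384 + 1082 + 4766 + 10164 + 4882 = 22279 bar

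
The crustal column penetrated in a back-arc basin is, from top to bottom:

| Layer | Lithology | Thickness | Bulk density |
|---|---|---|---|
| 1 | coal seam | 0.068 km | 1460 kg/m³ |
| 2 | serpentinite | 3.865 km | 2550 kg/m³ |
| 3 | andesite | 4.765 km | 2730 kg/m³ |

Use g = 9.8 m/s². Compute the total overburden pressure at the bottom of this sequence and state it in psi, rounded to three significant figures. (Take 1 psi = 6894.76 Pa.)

coal seam: 1460 kg/m³ × 9.8 m/s² × 68 m = 9.729×10^5 Pa = 141.1 psi
serpentinite: 2550 kg/m³ × 9.8 m/s² × 3865 m = 9.659×10^7 Pa = 14009 psi
andesite: 2730 kg/m³ × 9.8 m/s² × 4765 m = 1.275×10^8 Pa = 18490 psi
Total = 141.1 + 14009 + 18490 = 32640 psi

32600 psi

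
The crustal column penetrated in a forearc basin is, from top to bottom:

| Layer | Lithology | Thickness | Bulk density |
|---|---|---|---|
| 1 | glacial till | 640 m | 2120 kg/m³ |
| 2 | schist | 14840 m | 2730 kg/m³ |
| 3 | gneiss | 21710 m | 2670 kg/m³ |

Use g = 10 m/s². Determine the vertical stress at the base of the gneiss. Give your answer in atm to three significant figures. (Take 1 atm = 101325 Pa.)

glacial till: 2120 kg/m³ × 10 m/s² × 640 m = 1.357×10^7 Pa = 133.9 atm
schist: 2730 kg/m³ × 10 m/s² × 14840 m = 4.051×10^8 Pa = 3998 atm
gneiss: 2670 kg/m³ × 10 m/s² × 21710 m = 5.797×10^8 Pa = 5721 atm
Total = 133.9 + 3998 + 5721 = 9853.0 atm

9850 atm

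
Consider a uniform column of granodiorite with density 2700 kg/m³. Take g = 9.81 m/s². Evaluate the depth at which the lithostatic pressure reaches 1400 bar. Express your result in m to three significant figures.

h = P/(ρg) = 1400 bar / (2700 kg/m³ × 9.81 m/s²) = 1.400×10^8 Pa / 26487 Pa/m = 5285.6 m

5290 m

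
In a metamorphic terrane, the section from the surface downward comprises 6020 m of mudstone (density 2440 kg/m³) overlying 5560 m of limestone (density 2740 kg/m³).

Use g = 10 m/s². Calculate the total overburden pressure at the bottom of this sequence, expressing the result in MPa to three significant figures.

299 MPa

mudstone: 2440 kg/m³ × 10 m/s² × 6020 m = 1.469×10^8 Pa = 146.9 MPa
limestone: 2740 kg/m³ × 10 m/s² × 5560 m = 1.523×10^8 Pa = 152.3 MPa
Total = 146.9 + 152.3 = 299.23 MPa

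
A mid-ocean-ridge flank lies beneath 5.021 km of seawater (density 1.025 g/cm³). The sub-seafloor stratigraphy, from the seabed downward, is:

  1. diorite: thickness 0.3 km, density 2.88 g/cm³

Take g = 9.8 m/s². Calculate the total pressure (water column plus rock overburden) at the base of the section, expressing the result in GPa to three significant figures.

0.0589 GPa

seawater: 1025 kg/m³ × 9.8 m/s² × 5021 m = 5.044×10^7 Pa = 0.05044 GPa
diorite: 2880 kg/m³ × 9.8 m/s² × 300 m = 8.467×10^6 Pa = 8.467×10^-3 GPa
Total = 0.05044 + 8.467×10^-3 = 0.058903 GPa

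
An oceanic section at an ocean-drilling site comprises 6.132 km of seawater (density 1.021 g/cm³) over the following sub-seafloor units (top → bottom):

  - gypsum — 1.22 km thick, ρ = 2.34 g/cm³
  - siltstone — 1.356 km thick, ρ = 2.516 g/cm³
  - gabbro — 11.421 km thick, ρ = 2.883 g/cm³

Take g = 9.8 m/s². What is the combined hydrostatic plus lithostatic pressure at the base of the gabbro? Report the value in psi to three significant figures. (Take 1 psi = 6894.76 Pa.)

seawater: 1021 kg/m³ × 9.8 m/s² × 6132 m = 6.136×10^7 Pa = 8899 psi
gypsum: 2340 kg/m³ × 9.8 m/s² × 1220 m = 2.798×10^7 Pa = 4058 psi
siltstone: 2516 kg/m³ × 9.8 m/s² × 1356 m = 3.343×10^7 Pa = 4849 psi
gabbro: 2883 kg/m³ × 9.8 m/s² × 11421 m = 3.227×10^8 Pa = 46801 psi
Total = 8899 + 4058 + 4849 + 46801 = 64607 psi

64600 psi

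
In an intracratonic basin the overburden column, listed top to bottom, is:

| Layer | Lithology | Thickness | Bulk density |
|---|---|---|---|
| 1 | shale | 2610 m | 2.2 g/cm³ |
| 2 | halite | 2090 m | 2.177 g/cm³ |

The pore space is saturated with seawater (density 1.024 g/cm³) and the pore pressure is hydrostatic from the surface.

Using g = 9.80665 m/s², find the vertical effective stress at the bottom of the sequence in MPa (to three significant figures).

Overburden (lithostatic) stress σ_v:
shale: 2200 kg/m³ × 9.80665 m/s² × 2610 m = 5.631×10^7 Pa = 56.31 MPa
halite: 2177 kg/m³ × 9.80665 m/s² × 2090 m = 4.462×10^7 Pa = 44.62 MPa
Total = 56.31 + 44.62 = 100.93 MPa
Pore pressure P_p = 1024 kg/m³ × 9.80665 m/s² × 4700 m = 4.720×10^7 Pa = 47.20 MPa
Effective stress σ' = σ_v − P_p = 100.9 − 47.20 = 53.732 MPa

53.7 MPa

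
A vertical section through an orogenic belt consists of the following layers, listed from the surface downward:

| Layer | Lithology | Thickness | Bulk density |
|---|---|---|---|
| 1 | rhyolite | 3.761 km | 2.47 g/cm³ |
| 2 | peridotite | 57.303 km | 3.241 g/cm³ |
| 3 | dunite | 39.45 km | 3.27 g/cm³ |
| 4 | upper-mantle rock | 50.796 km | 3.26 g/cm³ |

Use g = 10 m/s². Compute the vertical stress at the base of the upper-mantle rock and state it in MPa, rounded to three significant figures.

4900 MPa

rhyolite: 2470 kg/m³ × 10 m/s² × 3761 m = 9.290×10^7 Pa = 92.90 MPa
peridotite: 3241 kg/m³ × 10 m/s² × 57303 m = 1.857×10^9 Pa = 1857 MPa
dunite: 3270 kg/m³ × 10 m/s² × 39450 m = 1.290×10^9 Pa = 1290 MPa
upper-mantle rock: 3260 kg/m³ × 10 m/s² × 50796 m = 1.656×10^9 Pa = 1656 MPa
Total = 92.90 + 1857 + 1290 + 1656 = 4896.1 MPa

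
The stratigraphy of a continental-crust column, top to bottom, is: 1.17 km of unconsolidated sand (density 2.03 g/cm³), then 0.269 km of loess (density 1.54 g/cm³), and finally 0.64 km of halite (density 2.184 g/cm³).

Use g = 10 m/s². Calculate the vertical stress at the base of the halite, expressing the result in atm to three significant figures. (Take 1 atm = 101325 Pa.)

413 atm

unconsolidated sand: 2030 kg/m³ × 10 m/s² × 1170 m = 2.375×10^7 Pa = 234.4 atm
loess: 1540 kg/m³ × 10 m/s² × 269 m = 4.143×10^6 Pa = 40.88 atm
halite: 2184 kg/m³ × 10 m/s² × 640 m = 1.398×10^7 Pa = 137.9 atm
Total = 234.4 + 40.88 + 137.9 = 413.24 atm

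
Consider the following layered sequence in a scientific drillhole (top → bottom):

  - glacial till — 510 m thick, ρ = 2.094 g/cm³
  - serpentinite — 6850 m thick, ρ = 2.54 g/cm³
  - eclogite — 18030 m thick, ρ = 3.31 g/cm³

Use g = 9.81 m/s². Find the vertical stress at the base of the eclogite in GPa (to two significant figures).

glacial till: 2094 kg/m³ × 9.81 m/s² × 510 m = 1.048×10^7 Pa = 0.01048 GPa
serpentinite: 2540 kg/m³ × 9.81 m/s² × 6850 m = 1.707×10^8 Pa = 0.1707 GPa
eclogite: 3310 kg/m³ × 9.81 m/s² × 18030 m = 5.855×10^8 Pa = 0.5855 GPa
Total = 0.01048 + 0.1707 + 0.5855 = 0.76661 GPa

0.77 GPa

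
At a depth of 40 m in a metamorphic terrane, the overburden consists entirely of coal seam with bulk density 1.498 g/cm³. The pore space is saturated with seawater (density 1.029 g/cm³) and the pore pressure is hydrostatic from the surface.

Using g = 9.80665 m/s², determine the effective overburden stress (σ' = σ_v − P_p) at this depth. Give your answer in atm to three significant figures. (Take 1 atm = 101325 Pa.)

Overburden (lithostatic) stress σ_v:
coal seam: 1498 kg/m³ × 9.80665 m/s² × 40 m = 5.876×10^5 Pa = 0.5876 MPa
Pore pressure P_p = 1029 kg/m³ × 9.80665 m/s² × 40 m = 4.036×10^5 Pa = 0.4036 MPa
Effective stress σ' = σ_v − P_p = 0.5876 − 0.4036 = 0.18397 MPa = 1.8157 atm

1.82 atm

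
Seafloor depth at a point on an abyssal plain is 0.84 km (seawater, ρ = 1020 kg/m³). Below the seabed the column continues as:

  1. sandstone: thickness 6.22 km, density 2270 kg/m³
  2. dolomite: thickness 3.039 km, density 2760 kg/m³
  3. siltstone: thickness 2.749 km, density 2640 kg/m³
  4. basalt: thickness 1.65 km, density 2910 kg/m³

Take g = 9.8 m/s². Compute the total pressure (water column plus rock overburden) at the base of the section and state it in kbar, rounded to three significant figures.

3.47 kbar

seawater: 1020 kg/m³ × 9.8 m/s² × 840 m = 8.397×10^6 Pa = 0.08397 kbar
sandstone: 2270 kg/m³ × 9.8 m/s² × 6220 m = 1.384×10^8 Pa = 1.384 kbar
dolomite: 2760 kg/m³ × 9.8 m/s² × 3039 m = 8.220×10^7 Pa = 0.8220 kbar
siltstone: 2640 kg/m³ × 9.8 m/s² × 2749 m = 7.112×10^7 Pa = 0.7112 kbar
basalt: 2910 kg/m³ × 9.8 m/s² × 1650 m = 4.705×10^7 Pa = 0.4705 kbar
Total = 0.08397 + 1.384 + 0.8220 + 0.7112 + 0.4705 = 3.4714 kbar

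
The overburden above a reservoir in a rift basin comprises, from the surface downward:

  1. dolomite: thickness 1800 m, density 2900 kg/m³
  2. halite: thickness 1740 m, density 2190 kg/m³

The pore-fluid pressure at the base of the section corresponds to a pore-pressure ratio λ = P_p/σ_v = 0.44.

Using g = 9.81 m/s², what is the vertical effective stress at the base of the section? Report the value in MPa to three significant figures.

49.6 MPa

Overburden (lithostatic) stress σ_v:
dolomite: 2900 kg/m³ × 9.81 m/s² × 1800 m = 5.121×10^7 Pa = 51.21 MPa
halite: 2190 kg/m³ × 9.81 m/s² × 1740 m = 3.738×10^7 Pa = 37.38 MPa
Total = 51.21 + 37.38 = 88.590 MPa
Pore pressure P_p = λ·σ_v = 0.44 × 88.59 MPa = 38.98 MPa
Effective stress σ' = σ_v − P_p = 88.59 − 38.98 = 49.611 MPa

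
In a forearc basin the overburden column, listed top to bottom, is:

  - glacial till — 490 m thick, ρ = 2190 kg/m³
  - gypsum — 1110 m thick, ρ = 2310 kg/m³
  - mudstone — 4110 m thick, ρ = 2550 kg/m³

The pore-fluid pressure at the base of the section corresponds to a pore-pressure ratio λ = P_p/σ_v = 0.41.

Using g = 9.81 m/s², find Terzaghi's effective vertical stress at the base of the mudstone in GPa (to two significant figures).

0.082 GPa

Overburden (lithostatic) stress σ_v:
glacial till: 2190 kg/m³ × 9.81 m/s² × 490 m = 1.053×10^7 Pa = 10.53 MPa
gypsum: 2310 kg/m³ × 9.81 m/s² × 1110 m = 2.515×10^7 Pa = 25.15 MPa
mudstone: 2550 kg/m³ × 9.81 m/s² × 4110 m = 1.028×10^8 Pa = 102.8 MPa
Total = 10.53 + 25.15 + 102.8 = 138.49 MPa
Pore pressure P_p = λ·σ_v = 0.41 × 138.5 MPa = 56.78 MPa
Effective stress σ' = σ_v − P_p = 138.5 − 56.78 = 81.712 MPa = 0.081712 GPa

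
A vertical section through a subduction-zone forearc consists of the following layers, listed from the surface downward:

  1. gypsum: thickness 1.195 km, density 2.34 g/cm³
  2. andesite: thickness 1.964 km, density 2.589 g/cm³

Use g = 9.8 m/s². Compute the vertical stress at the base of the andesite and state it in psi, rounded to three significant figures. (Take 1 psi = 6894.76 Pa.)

11200 psi

gypsum: 2340 kg/m³ × 9.8 m/s² × 1195 m = 2.740×10^7 Pa = 3975 psi
andesite: 2589 kg/m³ × 9.8 m/s² × 1964 m = 4.983×10^7 Pa = 7227 psi
Total = 3975 + 7227 = 11202 psi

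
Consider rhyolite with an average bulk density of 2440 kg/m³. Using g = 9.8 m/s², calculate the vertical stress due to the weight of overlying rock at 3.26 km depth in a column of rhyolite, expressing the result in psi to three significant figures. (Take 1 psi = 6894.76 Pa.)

rhyolite: 2440 kg/m³ × 9.8 m/s² × 3260 m = 7.795×10^7 Pa = 11306 psi

11300 psi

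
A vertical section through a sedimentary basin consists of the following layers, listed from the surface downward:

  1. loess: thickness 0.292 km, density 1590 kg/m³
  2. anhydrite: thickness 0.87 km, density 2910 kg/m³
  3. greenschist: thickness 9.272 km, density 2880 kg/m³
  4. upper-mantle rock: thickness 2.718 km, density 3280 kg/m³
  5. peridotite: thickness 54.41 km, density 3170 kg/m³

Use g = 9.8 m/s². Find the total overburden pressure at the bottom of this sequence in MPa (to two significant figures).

2100 MPa

loess: 1590 kg/m³ × 9.8 m/s² × 292 m = 4.550×10^6 Pa = 4.550 MPa
anhydrite: 2910 kg/m³ × 9.8 m/s² × 870 m = 2.481×10^7 Pa = 24.81 MPa
greenschist: 2880 kg/m³ × 9.8 m/s² × 9272 m = 2.617×10^8 Pa = 261.7 MPa
upper-mantle rock: 3280 kg/m³ × 9.8 m/s² × 2718 m = 8.737×10^7 Pa = 87.37 MPa
peridotite: 3170 kg/m³ × 9.8 m/s² × 54410 m = 1.690×10^9 Pa = 1690 MPa
Total = 4.550 + 24.81 + 261.7 + 87.37 + 1690 = 2068.7 MPa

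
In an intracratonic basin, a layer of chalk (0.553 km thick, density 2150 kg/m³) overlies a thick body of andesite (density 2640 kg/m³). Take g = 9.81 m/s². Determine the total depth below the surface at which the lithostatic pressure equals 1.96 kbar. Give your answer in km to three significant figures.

Pressure at base of upper layers: 2150×9.81×553 = 1.166×10^7 Pa = 0.1166 kbar
Remaining pressure to be supplied by andesite: 1.960×10^8 − 1.166×10^7 = 1.843×10^8 Pa
Additional depth in andesite = 1.843×10^8 Pa / (2640 kg/m³ × 9.81 m/s²) = 7117.7 m
Total depth = 553 m + 7117.7 m = 7670.7 m
= 7.6707 km

7.67 km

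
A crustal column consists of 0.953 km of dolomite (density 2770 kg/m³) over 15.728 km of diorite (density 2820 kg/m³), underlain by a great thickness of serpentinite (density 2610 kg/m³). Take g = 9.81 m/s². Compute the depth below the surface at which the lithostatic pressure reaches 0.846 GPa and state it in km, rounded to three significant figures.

31.7 km

Pressure at base of upper layers: 2770×9.81×953 + 2820×9.81×15728 = 4.610×10^8 Pa = 0.4610 GPa
Remaining pressure to be supplied by serpentinite: 8.460×10^8 − 4.610×10^8 = 3.850×10^8 Pa
Additional depth in serpentinite = 3.850×10^8 Pa / (2610 kg/m³ × 9.81 m/s²) = 15037 m
Total depth = 16681 m + 15037 m = 31718 m
= 31.718 km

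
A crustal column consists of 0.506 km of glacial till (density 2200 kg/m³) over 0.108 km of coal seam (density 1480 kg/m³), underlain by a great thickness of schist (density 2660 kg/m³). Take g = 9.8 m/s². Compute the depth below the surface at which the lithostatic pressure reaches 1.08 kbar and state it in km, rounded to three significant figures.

4.28 km

Pressure at base of upper layers: 2200×9.8×506 + 1480×9.8×108 = 1.248×10^7 Pa = 0.1248 kbar
Remaining pressure to be supplied by schist: 1.080×10^8 − 1.248×10^7 = 9.552×10^7 Pa
Additional depth in schist = 9.552×10^7 Pa / (2660 kg/m³ × 9.8 m/s²) = 3664.4 m
Total depth = 614 m + 3664.4 m = 4278.4 m
= 4.2784 km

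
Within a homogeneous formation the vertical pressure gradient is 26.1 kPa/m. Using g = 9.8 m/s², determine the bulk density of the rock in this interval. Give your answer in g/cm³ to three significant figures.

2.66 g/cm³

ρ = (dP/dz)/g = 26.1 kPa/m / 9.8 m/s² = 26100 Pa/m / 9.8 m/s² = 2663.3 kg/m³
= 2.663 g/cm³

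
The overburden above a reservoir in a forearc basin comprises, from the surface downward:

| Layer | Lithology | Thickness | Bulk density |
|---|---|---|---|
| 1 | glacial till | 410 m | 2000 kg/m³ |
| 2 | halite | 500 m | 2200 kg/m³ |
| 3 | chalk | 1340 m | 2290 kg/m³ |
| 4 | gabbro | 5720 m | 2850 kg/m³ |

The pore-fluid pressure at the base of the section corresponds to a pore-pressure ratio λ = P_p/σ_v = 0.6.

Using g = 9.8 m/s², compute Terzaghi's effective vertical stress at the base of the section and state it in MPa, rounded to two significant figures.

83 MPa

Overburden (lithostatic) stress σ_v:
glacial till: 2000 kg/m³ × 9.8 m/s² × 410 m = 8.036×10^6 Pa = 8.036 MPa
halite: 2200 kg/m³ × 9.8 m/s² × 500 m = 1.078×10^7 Pa = 10.78 MPa
chalk: 2290 kg/m³ × 9.8 m/s² × 1340 m = 3.007×10^7 Pa = 30.07 MPa
gabbro: 2850 kg/m³ × 9.8 m/s² × 5720 m = 1.598×10^8 Pa = 159.8 MPa
Total = 8.036 + 10.78 + 30.07 + 159.8 = 208.65 MPa
Pore pressure P_p = λ·σ_v = 0.6 × 208.6 MPa = 125.2 MPa
Effective stress σ' = σ_v − P_p = 208.6 − 125.2 = 83.459 MPa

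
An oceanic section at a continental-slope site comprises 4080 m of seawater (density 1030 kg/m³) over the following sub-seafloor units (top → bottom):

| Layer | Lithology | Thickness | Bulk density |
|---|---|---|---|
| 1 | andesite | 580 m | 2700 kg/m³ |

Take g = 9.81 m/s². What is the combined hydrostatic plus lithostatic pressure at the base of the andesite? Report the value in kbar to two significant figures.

seawater: 1030 kg/m³ × 9.81 m/s² × 4080 m = 4.123×10^7 Pa = 0.4123 kbar
andesite: 2700 kg/m³ × 9.81 m/s² × 580 m = 1.536×10^7 Pa = 0.1536 kbar
Total = 0.4123 + 0.1536 = 0.56588 kbar

0.57 kbar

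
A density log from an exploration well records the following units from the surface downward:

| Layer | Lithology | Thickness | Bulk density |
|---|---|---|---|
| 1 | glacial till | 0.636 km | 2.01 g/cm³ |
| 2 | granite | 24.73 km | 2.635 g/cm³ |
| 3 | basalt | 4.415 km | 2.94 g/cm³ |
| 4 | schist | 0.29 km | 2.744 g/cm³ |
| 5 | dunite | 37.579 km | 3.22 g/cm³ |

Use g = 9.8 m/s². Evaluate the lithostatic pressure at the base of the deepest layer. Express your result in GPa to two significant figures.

2.0 GPa

glacial till: 2010 kg/m³ × 9.8 m/s² × 636 m = 1.253×10^7 Pa = 0.01253 GPa
granite: 2635 kg/m³ × 9.8 m/s² × 24730 m = 6.386×10^8 Pa = 0.6386 GPa
basalt: 2940 kg/m³ × 9.8 m/s² × 4415 m = 1.272×10^8 Pa = 0.1272 GPa
schist: 2744 kg/m³ × 9.8 m/s² × 290 m = 7.798×10^6 Pa = 7.798×10^-3 GPa
dunite: 3220 kg/m³ × 9.8 m/s² × 37579 m = 1.186×10^9 Pa = 1.186 GPa
Total = 0.01253 + 0.6386 + 0.1272 + 7.798×10^-3 + 1.186 = 1.9720 GPa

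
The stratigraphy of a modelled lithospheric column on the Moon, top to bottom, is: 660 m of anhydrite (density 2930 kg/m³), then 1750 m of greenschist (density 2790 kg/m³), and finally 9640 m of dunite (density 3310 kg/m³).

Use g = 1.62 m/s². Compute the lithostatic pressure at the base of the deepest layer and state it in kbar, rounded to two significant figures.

0.63 kbar

anhydrite: 2930 kg/m³ × 1.62 m/s² × 660 m = 3.133×10^6 Pa = 0.03133 kbar
greenschist: 2790 kg/m³ × 1.62 m/s² × 1750 m = 7.910×10^6 Pa = 0.07910 kbar
dunite: 3310 kg/m³ × 1.62 m/s² × 9640 m = 5.169×10^7 Pa = 0.5169 kbar
Total = 0.03133 + 0.07910 + 0.5169 = 0.62734 kbar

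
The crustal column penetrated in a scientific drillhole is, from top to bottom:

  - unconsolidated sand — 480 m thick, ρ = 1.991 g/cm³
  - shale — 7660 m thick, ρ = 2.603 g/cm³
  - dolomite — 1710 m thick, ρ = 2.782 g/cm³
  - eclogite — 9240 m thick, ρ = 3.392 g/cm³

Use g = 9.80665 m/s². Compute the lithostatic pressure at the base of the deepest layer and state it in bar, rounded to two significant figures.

5600 bar

unconsolidated sand: 1991 kg/m³ × 9.80665 m/s² × 480 m = 9.372×10^6 Pa = 93.72 bar
shale: 2603 kg/m³ × 9.80665 m/s² × 7660 m = 1.955×10^8 Pa = 1955 bar
dolomite: 2782 kg/m³ × 9.80665 m/s² × 1710 m = 4.665×10^7 Pa = 466.5 bar
eclogite: 3392 kg/m³ × 9.80665 m/s² × 9240 m = 3.074×10^8 Pa = 3074 bar
Total = 93.72 + 1955 + 466.5 + 3074 = 5589.2 bar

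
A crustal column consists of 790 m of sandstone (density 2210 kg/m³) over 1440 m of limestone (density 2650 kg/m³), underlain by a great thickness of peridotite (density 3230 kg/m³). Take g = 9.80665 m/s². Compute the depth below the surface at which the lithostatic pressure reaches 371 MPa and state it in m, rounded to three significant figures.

Pressure at base of upper layers: 2210×9.80665×790 + 2650×9.80665×1440 = 5.454×10^7 Pa = 54.54 MPa
Remaining pressure to be supplied by peridotite: 3.710×10^8 − 5.454×10^7 = 3.165×10^8 Pa
Additional depth in peridotite = 3.165×10^8 Pa / (3230 kg/m³ × 9.80665 m/s²) = 9990.6 m
Total depth = 2230 m + 9990.6 m = 12221 m

12200 m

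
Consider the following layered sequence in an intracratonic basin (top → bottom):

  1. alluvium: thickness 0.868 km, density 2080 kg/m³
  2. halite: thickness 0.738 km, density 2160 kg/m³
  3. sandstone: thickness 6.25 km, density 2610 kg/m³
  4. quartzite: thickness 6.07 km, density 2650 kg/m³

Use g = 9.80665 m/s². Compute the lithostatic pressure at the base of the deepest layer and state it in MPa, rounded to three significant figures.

alluvium: 2080 kg/m³ × 9.80665 m/s² × 868 m = 1.771×10^7 Pa = 17.71 MPa
halite: 2160 kg/m³ × 9.80665 m/s² × 738 m = 1.563×10^7 Pa = 15.63 MPa
sandstone: 2610 kg/m³ × 9.80665 m/s² × 6250 m = 1.600×10^8 Pa = 160.0 MPa
quartzite: 2650 kg/m³ × 9.80665 m/s² × 6070 m = 1.577×10^8 Pa = 157.7 MPa
Total = 17.71 + 15.63 + 160.0 + 157.7 = 351.05 MPa

351 MPa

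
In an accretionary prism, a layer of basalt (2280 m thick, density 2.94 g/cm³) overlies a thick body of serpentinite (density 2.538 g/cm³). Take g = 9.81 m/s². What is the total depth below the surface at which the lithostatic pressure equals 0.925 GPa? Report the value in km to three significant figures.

Pressure at base of upper layers: 2940×9.81×2280 = 6.576×10^7 Pa = 0.06576 GPa
Remaining pressure to be supplied by serpentinite: 9.250×10^8 − 6.576×10^7 = 8.592×10^8 Pa
Additional depth in serpentinite = 8.592×10^8 Pa / (2538 kg/m³ × 9.81 m/s²) = 34511 m
Total depth = 2280 m + 34511 m = 36791 m
= 36.791 km

36.8 km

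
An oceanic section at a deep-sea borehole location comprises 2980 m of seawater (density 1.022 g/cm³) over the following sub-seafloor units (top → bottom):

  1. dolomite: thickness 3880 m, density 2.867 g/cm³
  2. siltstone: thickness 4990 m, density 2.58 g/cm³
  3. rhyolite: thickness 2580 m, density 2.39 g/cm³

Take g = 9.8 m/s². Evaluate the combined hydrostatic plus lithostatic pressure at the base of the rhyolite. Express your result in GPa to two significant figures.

0.33 GPa

seawater: 1022 kg/m³ × 9.8 m/s² × 2980 m = 2.985×10^7 Pa = 0.02985 GPa
dolomite: 2867 kg/m³ × 9.8 m/s² × 3880 m = 1.090×10^8 Pa = 0.1090 GPa
siltstone: 2580 kg/m³ × 9.8 m/s² × 4990 m = 1.262×10^8 Pa = 0.1262 GPa
rhyolite: 2390 kg/m³ × 9.8 m/s² × 2580 m = 6.043×10^7 Pa = 0.06043 GPa
Total = 0.02985 + 0.1090 + 0.1262 + 0.06043 = 0.32546 GPa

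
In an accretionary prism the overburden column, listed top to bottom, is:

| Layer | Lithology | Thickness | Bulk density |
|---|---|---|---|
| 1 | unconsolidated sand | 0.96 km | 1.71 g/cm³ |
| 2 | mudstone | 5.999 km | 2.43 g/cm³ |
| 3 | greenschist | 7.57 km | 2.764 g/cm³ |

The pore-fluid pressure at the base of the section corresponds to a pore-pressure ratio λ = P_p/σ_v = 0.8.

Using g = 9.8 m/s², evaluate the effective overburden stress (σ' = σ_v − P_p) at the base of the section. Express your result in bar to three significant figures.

Overburden (lithostatic) stress σ_v:
unconsolidated sand: 1710 kg/m³ × 9.8 m/s² × 960 m = 1.609×10^7 Pa = 16.09 MPa
mudstone: 2430 kg/m³ × 9.8 m/s² × 5999 m = 1.429×10^8 Pa = 142.9 MPa
greenschist: 2764 kg/m³ × 9.8 m/s² × 7570 m = 2.051×10^8 Pa = 205.1 MPa
Total = 16.09 + 142.9 + 205.1 = 364.00 MPa
Pore pressure P_p = λ·σ_v = 0.8 × 364.0 MPa = 291.2 MPa
Effective stress σ' = σ_v − P_p = 364.0 − 291.2 = 72.800 MPa = 728.00 bar

728 bar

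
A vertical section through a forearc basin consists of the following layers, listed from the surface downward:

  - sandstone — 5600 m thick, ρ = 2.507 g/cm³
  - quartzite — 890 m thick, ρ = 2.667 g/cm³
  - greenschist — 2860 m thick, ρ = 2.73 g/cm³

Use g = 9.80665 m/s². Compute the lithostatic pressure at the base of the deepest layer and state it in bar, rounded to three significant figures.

2380 bar

sandstone: 2507 kg/m³ × 9.80665 m/s² × 5600 m = 1.377×10^8 Pa = 1377 bar
quartzite: 2667 kg/m³ × 9.80665 m/s² × 890 m = 2.328×10^7 Pa = 232.8 bar
greenschist: 2730 kg/m³ × 9.80665 m/s² × 2860 m = 7.657×10^7 Pa = 765.7 bar
Total = 1377 + 232.8 + 765.7 = 2375.2 bar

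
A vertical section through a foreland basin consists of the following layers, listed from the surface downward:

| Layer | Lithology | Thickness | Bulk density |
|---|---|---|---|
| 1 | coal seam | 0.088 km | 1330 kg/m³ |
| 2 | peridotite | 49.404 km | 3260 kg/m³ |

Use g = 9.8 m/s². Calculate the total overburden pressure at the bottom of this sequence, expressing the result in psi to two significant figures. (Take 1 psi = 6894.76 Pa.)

230000 psi

coal seam: 1330 kg/m³ × 9.8 m/s² × 88 m = 1.147×10^6 Pa = 166.4 psi
peridotite: 3260 kg/m³ × 9.8 m/s² × 49404 m = 1.578×10^9 Pa = 2.289×10^5 psi
Total = 166.4 + 2.289×10^5 = 2.2909×10^5 psi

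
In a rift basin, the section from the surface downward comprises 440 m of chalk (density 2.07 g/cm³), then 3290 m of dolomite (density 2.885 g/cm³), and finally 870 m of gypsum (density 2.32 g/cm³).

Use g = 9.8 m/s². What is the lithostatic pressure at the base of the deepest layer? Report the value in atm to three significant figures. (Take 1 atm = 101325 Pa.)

chalk: 2070 kg/m³ × 9.8 m/s² × 440 m = 8.926×10^6 Pa = 88.09 atm
dolomite: 2885 kg/m³ × 9.8 m/s² × 3290 m = 9.302×10^7 Pa = 918.0 atm
gypsum: 2320 kg/m³ × 9.8 m/s² × 870 m = 1.978×10^7 Pa = 195.2 atm
Total = 88.09 + 918.0 + 195.2 = 1201.3 atm

1200 atm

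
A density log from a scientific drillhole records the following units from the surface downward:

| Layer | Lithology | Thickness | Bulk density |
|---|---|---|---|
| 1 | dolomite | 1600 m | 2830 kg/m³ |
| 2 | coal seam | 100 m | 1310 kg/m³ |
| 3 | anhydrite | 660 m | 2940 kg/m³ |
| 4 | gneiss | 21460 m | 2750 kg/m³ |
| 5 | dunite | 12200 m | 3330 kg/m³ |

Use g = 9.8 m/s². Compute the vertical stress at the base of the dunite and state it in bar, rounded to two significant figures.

dolomite: 2830 kg/m³ × 9.8 m/s² × 1600 m = 4.437×10^7 Pa = 443.7 bar
coal seam: 1310 kg/m³ × 9.8 m/s² × 100 m = 1.284×10^6 Pa = 12.84 bar
anhydrite: 2940 kg/m³ × 9.8 m/s² × 660 m = 1.902×10^7 Pa = 190.2 bar
gneiss: 2750 kg/m³ × 9.8 m/s² × 21460 m = 5.783×10^8 Pa = 5783 bar
dunite: 3330 kg/m³ × 9.8 m/s² × 12200 m = 3.981×10^8 Pa = 3981 bar
Total = 443.7 + 12.84 + 190.2 + 5783 + 3981 = 10412 bar

10000 bar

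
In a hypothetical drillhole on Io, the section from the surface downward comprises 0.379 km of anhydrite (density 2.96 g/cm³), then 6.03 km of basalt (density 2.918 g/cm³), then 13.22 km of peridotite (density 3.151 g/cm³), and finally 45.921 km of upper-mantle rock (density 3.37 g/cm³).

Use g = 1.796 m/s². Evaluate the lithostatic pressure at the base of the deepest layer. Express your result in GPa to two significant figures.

0.39 GPa

anhydrite: 2960 kg/m³ × 1.796 m/s² × 379 m = 2.015×10^6 Pa = 2.015×10^-3 GPa
basalt: 2918 kg/m³ × 1.796 m/s² × 6030 m = 3.160×10^7 Pa = 0.03160 GPa
peridotite: 3151 kg/m³ × 1.796 m/s² × 13220 m = 7.481×10^7 Pa = 0.07481 GPa
upper-mantle rock: 3370 kg/m³ × 1.796 m/s² × 45921 m = 2.779×10^8 Pa = 0.2779 GPa
Total = 2.015×10^-3 + 0.03160 + 0.07481 + 0.2779 = 0.38637 GPa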